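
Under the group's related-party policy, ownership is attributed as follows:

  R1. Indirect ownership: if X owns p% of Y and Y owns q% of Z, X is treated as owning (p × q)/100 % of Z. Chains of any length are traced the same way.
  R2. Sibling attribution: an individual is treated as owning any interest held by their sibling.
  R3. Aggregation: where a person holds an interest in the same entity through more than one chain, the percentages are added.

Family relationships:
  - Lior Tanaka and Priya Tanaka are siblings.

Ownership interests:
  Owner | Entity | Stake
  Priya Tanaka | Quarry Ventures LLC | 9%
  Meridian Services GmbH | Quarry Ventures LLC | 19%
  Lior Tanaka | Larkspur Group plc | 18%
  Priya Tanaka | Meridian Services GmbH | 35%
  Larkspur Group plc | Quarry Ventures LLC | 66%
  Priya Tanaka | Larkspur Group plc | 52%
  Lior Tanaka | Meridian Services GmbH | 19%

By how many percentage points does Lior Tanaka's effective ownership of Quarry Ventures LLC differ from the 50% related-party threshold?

By sibling attribution (R2), Lior Tanaka is treated as also owning Priya Tanaka's interest in Meridian Services GmbH, giving 19% + 35% = 54%.
By sibling attribution (R2), Lior Tanaka is treated as also owning Priya Tanaka's interest in Larkspur Group plc, giving 18% + 52% = 70%.
By sibling attribution (R2), Lior Tanaka is treated as owning Priya Tanaka's 9% interest in Quarry Ventures LLC.
Chain via Meridian Services GmbH (R1): 54% × 19% = 10.26% of Quarry Ventures LLC.
Chain via Larkspur Group plc (R1): 70% × 66% = 46.2% of Quarry Ventures LLC.
Direct interest in Quarry Ventures LLC: 9%.
Aggregating (R3): 10.26% + 46.2% + 9% = 65.46%.
65.46% exceeds the 50% threshold by 15.46 percentage points.

15.46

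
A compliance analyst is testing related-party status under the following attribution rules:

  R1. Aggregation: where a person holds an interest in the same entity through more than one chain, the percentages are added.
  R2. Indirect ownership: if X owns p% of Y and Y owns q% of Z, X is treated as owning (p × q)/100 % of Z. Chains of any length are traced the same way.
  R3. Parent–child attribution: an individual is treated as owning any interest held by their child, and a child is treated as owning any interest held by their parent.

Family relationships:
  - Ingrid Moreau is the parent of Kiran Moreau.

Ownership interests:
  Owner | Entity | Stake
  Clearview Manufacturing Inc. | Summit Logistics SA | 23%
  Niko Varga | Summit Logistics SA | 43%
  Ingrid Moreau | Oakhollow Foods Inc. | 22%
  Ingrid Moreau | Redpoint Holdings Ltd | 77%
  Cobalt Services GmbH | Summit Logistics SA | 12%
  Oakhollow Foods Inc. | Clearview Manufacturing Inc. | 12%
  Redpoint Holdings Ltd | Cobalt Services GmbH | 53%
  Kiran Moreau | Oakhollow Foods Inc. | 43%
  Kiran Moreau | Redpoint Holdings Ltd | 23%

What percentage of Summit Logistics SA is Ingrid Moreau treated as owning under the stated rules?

By parent–child attribution (R3), Ingrid Moreau is treated as also owning Kiran Moreau's interest in Oakhollow Foods Inc, giving 22% + 43% = 65%.
By parent–child attribution (R3), Ingrid Moreau is treated as also owning Kiran Moreau's interest in Redpoint Holdings Ltd, giving 77% + 23% = 100%.
Chain via Oakhollow Foods Inc. → Clearview Manufacturing Inc. (R2): 65% × 12% × 23% = 1.794% of Summit Logistics SA.
Chain via Redpoint Holdings Ltd → Cobalt Services GmbH (R2): 100% × 53% × 12% = 6.36% of Summit Logistics SA.
Aggregating (R1): 1.794% + 6.36% = 8.154%.

8.154%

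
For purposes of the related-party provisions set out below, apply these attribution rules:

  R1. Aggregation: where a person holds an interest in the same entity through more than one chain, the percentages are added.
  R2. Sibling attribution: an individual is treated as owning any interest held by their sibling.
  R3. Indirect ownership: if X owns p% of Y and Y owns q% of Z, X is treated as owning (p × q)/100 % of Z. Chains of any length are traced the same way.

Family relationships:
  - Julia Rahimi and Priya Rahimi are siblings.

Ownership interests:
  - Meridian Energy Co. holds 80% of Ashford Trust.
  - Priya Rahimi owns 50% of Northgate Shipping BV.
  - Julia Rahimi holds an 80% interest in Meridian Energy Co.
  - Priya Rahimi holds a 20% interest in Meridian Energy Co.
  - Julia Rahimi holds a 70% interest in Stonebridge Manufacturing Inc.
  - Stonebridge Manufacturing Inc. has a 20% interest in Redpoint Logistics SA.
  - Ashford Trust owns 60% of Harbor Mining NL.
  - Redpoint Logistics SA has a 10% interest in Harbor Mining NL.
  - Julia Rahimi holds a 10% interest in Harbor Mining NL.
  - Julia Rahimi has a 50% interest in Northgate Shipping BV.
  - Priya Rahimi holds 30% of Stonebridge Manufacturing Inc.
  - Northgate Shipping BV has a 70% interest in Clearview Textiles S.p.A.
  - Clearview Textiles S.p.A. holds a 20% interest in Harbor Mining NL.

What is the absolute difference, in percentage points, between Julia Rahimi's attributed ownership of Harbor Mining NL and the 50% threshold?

By sibling attribution (R2), Julia Rahimi is treated as also owning Priya Rahimi's interest in Northgate Shipping BV, giving 50% + 50% = 100%.
By sibling attribution (R2), Julia Rahimi is treated as also owning Priya Rahimi's interest in Stonebridge Manufacturing Inc, giving 70% + 30% = 100%.
By sibling attribution (R2), Julia Rahimi is treated as also owning Priya Rahimi's interest in Meridian Energy Co, giving 80% + 20% = 100%.
Chain via Northgate Shipping BV → Clearview Textiles S.p.A. (R3): 100% × 70% × 20% = 14% of Harbor Mining NL.
Chain via Stonebridge Manufacturing Inc. → Redpoint Logistics SA (R3): 100% × 20% × 10% = 2% of Harbor Mining NL.
Chain via Meridian Energy Co. → Ashford Trust (R3): 100% × 80% × 60% = 48% of Harbor Mining NL.
Direct interest in Harbor Mining NL: 10%.
Aggregating (R1): 14% + 2% + 48% + 10% = 74%.
74% exceeds the 50% threshold by 24 percentage points.

24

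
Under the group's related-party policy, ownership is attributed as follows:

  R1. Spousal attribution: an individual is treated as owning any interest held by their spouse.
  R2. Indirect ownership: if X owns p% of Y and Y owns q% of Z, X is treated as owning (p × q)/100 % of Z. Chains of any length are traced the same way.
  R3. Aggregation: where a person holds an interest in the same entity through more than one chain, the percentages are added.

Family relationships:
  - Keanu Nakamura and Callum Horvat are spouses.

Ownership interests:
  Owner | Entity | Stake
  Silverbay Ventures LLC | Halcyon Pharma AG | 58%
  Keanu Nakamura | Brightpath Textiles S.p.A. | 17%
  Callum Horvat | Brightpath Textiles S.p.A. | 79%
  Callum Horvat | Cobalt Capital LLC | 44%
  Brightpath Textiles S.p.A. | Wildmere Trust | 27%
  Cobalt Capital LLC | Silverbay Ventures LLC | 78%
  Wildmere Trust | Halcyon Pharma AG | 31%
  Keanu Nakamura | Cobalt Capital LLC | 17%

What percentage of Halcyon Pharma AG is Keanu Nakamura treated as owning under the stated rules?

By spousal attribution (R1), Keanu Nakamura is treated as also owning Callum Horvat's interest in Brightpath Textiles S.p.A, giving 17% + 79% = 96%.
By spousal attribution (R1), Keanu Nakamura is treated as also owning Callum Horvat's interest in Cobalt Capital LLC, giving 17% + 44% = 61%.
Chain via Brightpath Textiles S.p.A. → Wildmere Trust (R2): 96% × 27% × 31% = 8.0352% of Halcyon Pharma AG.
Chain via Cobalt Capital LLC → Silverbay Ventures LLC (R2): 61% × 78% × 58% = 27.5964% of Halcyon Pharma AG.
Aggregating (R3): 8.0352% + 27.5964% = 35.6316%.

35.6316%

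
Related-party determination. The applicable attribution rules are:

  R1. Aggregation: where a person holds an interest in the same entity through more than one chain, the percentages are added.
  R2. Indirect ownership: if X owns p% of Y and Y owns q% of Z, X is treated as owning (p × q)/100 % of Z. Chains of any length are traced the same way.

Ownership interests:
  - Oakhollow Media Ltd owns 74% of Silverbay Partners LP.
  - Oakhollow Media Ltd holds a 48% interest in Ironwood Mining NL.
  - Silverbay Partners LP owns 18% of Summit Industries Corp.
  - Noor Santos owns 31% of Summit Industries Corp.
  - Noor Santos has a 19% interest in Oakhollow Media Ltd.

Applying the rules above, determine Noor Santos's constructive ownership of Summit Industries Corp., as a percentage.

Chain via Oakhollow Media Ltd → Silverbay Partners LP (R2): 19% × 74% × 18% = 2.5308% of Summit Industries Corp.
Direct interest in Summit Industries Corp: 31%.
Aggregating (R1): 2.5308% + 31% = 33.5308%.

33.5308%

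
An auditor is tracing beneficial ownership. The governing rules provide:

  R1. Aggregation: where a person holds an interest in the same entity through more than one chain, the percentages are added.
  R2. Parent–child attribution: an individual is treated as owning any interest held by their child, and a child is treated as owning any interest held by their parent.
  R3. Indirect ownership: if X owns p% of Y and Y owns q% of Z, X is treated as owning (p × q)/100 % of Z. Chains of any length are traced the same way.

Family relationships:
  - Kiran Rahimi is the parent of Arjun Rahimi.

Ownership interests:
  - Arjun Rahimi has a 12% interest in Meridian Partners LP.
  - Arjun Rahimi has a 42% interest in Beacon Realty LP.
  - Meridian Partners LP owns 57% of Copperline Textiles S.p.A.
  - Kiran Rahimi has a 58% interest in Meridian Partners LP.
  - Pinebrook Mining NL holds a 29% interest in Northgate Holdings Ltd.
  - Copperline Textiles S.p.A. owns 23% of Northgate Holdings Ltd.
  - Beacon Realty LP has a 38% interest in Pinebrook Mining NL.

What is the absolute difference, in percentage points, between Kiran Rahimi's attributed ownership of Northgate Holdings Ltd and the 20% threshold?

6.1946

By parent–child attribution (R2), Kiran Rahimi is treated as also owning Arjun Rahimi's interest in Meridian Partners LP, giving 58% + 12% = 70%.
By parent–child attribution (R2), Kiran Rahimi is treated as owning Arjun Rahimi's 42% interest in Beacon Realty LP.
Chain via Meridian Partners LP → Copperline Textiles S.p.A. (R3): 70% × 57% × 23% = 9.177% of Northgate Holdings Ltd.
Chain via Beacon Realty LP → Pinebrook Mining NL (R3): 42% × 38% × 29% = 4.6284% of Northgate Holdings Ltd.
Aggregating (R1): 9.177% + 4.6284% = 13.8054%.
13.8054% falls short of the 20% threshold by 6.1946 percentage points.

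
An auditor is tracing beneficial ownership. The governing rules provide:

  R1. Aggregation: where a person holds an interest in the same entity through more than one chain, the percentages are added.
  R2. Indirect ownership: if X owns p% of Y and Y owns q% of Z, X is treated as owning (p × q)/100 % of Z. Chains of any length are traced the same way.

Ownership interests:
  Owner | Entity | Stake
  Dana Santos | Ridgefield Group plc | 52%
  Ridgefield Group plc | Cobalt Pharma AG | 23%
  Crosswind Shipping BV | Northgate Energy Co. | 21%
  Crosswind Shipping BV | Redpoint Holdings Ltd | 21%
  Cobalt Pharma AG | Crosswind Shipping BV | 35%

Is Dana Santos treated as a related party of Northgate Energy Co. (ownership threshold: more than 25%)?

Chain via Ridgefield Group plc → Cobalt Pharma AG → Crosswind Shipping BV (R2): 52% × 23% × 35% × 21% = 0.87906% of Northgate Energy Co.
0.87906% does not exceed the 25% threshold, so Dana is not a related party to Northgate Energy Co.

No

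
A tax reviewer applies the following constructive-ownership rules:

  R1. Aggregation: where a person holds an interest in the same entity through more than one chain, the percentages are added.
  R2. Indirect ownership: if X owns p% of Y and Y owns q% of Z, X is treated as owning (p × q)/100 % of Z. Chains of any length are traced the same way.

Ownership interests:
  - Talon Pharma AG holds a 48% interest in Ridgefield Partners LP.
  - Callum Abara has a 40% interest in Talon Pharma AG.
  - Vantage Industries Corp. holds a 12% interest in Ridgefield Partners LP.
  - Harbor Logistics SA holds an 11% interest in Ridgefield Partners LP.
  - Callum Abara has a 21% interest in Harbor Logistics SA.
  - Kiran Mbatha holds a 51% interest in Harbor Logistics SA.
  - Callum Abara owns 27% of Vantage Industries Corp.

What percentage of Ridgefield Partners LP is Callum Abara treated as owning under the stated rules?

24.75%

Chain via Talon Pharma AG (R2): 40% × 48% = 19.2% of Ridgefield Partners LP.
Chain via Harbor Logistics SA (R2): 21% × 11% = 2.31% of Ridgefield Partners LP.
Chain via Vantage Industries Corp. (R2): 27% × 12% = 3.24% of Ridgefield Partners LP.
Aggregating (R1): 19.2% + 2.31% + 3.24% = 24.75%.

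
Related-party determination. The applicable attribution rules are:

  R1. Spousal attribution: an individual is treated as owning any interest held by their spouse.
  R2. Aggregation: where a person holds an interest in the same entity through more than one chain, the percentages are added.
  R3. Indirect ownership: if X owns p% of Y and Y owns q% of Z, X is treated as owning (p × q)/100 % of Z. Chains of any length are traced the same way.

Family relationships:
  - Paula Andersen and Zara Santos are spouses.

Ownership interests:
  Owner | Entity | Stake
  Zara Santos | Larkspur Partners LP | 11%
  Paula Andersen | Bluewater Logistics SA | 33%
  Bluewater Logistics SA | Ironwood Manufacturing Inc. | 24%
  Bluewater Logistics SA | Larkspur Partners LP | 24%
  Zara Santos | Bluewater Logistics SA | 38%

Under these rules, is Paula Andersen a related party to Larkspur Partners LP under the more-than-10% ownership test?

By spousal attribution (R1), Paula Andersen is treated as also owning Zara Santos's interest in Bluewater Logistics SA, giving 33% + 38% = 71%.
By spousal attribution (R1), Paula Andersen is treated as owning Zara Santos's 11% interest in Larkspur Partners LP.
Chain via Bluewater Logistics SA (R3): 71% × 24% = 17.04% of Larkspur Partners LP.
Direct interest in Larkspur Partners LP: 11%.
Aggregating (R2): 17.04% + 11% = 28.04%.
28.04% exceeds the 10% threshold, so Paula is a related party to Larkspur Partners LP.

Yes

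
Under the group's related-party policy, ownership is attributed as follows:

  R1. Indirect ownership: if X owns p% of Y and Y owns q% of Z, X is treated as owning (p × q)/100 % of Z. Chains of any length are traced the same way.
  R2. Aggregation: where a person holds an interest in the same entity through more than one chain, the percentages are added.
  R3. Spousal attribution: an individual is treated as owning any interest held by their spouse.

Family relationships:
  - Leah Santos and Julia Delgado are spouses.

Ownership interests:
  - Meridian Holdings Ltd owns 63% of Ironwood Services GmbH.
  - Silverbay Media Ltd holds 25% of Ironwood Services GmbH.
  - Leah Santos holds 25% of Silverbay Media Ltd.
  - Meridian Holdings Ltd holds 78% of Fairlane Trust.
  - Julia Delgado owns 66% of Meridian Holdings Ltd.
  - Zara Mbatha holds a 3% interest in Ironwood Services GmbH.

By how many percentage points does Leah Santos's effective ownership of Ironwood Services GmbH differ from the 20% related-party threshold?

By spousal attribution (R3), Leah Santos is treated as owning Julia Delgado's 66% interest in Meridian Holdings Ltd.
Chain via Silverbay Media Ltd (R1): 25% × 25% = 6.25% of Ironwood Services GmbH.
Chain via Meridian Holdings Ltd (R1): 66% × 63% = 41.58% of Ironwood Services GmbH.
Aggregating (R2): 6.25% + 41.58% = 47.83%.
47.83% exceeds the 20% threshold by 27.83 percentage points.

27.83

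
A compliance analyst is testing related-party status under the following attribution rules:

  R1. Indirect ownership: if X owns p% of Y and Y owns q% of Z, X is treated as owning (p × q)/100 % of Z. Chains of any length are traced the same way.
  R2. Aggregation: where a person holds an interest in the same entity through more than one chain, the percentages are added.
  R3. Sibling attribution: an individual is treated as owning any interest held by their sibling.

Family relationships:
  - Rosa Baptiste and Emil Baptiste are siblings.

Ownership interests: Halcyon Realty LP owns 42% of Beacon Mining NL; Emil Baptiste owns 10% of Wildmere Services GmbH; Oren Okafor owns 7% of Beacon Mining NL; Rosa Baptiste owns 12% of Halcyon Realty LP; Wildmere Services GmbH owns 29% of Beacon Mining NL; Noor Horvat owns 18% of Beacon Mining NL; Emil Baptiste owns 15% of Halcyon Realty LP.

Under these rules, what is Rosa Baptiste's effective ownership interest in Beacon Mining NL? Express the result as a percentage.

14.24%

By sibling attribution (R3), Rosa Baptiste is treated as also owning Emil Baptiste's interest in Halcyon Realty LP, giving 12% + 15% = 27%.
By sibling attribution (R3), Rosa Baptiste is treated as owning Emil Baptiste's 10% interest in Wildmere Services GmbH.
Chain via Halcyon Realty LP (R1): 27% × 42% = 11.34% of Beacon Mining NL.
Chain via Wildmere Services GmbH (R1): 10% × 29% = 2.9% of Beacon Mining NL.
Aggregating (R2): 11.34% + 2.9% = 14.24%.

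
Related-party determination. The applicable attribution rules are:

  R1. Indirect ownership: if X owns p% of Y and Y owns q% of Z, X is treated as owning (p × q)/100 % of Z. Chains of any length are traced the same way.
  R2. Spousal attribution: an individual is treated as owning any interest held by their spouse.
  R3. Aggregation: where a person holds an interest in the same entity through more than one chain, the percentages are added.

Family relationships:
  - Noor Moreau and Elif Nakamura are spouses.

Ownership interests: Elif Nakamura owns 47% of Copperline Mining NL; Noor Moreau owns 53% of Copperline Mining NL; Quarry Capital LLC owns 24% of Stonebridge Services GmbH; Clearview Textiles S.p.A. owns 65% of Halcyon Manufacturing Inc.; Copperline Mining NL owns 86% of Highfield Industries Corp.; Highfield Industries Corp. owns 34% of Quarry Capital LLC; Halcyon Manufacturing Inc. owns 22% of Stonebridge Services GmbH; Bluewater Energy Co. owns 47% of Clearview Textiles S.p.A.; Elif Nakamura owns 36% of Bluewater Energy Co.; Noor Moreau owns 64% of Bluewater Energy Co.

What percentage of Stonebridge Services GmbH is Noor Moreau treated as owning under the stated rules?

By spousal attribution (R2), Noor Moreau is treated as also owning Elif Nakamura's interest in Copperline Mining NL, giving 53% + 47% = 100%.
By spousal attribution (R2), Noor Moreau is treated as also owning Elif Nakamura's interest in Bluewater Energy Co, giving 64% + 36% = 100%.
Chain via Copperline Mining NL → Highfield Industries Corp. → Quarry Capital LLC (R1): 100% × 86% × 34% × 24% = 7.0176% of Stonebridge Services GmbH.
Chain via Bluewater Energy Co. → Clearview Textiles S.p.A. → Halcyon Manufacturing Inc. (R1): 100% × 47% × 65% × 22% = 6.721% of Stonebridge Services GmbH.
Aggregating (R3): 7.0176% + 6.721% = 13.7386%.

13.7386%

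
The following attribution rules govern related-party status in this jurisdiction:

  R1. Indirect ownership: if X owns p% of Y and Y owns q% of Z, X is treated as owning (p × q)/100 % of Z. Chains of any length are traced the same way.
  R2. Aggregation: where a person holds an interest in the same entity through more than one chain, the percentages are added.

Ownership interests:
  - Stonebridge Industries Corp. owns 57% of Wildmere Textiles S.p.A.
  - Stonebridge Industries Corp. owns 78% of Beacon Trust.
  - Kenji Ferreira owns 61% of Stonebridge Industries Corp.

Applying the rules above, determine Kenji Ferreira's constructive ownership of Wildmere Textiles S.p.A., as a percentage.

34.77%

Chain via Stonebridge Industries Corp. (R1): 61% × 57% = 34.77% of Wildmere Textiles S.p.A.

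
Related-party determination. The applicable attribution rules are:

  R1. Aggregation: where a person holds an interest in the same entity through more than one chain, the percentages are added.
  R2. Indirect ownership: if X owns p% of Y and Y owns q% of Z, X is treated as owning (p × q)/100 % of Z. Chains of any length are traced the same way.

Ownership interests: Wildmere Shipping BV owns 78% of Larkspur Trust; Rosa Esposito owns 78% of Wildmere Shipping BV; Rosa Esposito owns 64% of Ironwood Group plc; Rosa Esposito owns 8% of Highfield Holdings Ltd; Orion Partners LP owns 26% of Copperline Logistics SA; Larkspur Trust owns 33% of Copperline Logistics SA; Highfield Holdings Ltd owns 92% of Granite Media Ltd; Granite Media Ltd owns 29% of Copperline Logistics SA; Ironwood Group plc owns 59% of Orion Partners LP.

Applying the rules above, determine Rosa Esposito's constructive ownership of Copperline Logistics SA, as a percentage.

Chain via Ironwood Group plc → Orion Partners LP (R2): 64% × 59% × 26% = 9.8176% of Copperline Logistics SA.
Chain via Highfield Holdings Ltd → Granite Media Ltd (R2): 8% × 92% × 29% = 2.1344% of Copperline Logistics SA.
Chain via Wildmere Shipping BV → Larkspur Trust (R2): 78% × 78% × 33% = 20.0772% of Copperline Logistics SA.
Aggregating (R1): 9.8176% + 2.1344% + 20.0772% = 32.0292%.

32.0292%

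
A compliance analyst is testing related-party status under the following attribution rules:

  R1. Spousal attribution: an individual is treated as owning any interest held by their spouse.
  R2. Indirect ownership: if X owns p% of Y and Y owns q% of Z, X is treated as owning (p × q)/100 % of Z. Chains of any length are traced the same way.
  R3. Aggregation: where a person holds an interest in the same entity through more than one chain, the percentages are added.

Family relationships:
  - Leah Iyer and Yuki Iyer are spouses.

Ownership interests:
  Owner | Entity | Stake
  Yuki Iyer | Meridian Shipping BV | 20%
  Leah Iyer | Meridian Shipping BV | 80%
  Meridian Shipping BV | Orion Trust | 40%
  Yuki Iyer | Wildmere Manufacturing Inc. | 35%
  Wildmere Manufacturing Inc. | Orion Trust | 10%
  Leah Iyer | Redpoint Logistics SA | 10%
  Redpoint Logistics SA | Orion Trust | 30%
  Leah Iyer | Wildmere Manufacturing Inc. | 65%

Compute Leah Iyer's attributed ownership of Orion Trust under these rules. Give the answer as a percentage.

By spousal attribution (R1), Leah Iyer is treated as also owning Yuki Iyer's interest in Wildmere Manufacturing Inc, giving 65% + 35% = 100%.
By spousal attribution (R1), Leah Iyer is treated as also owning Yuki Iyer's interest in Meridian Shipping BV, giving 80% + 20% = 100%.
Chain via Wildmere Manufacturing Inc. (R2): 100% × 10% = 10% of Orion Trust.
Chain via Meridian Shipping BV (R2): 100% × 40% = 40% of Orion Trust.
Chain via Redpoint Logistics SA (R2): 10% × 30% = 3% of Orion Trust.
Aggregating (R3): 10% + 40% + 3% = 53%.

53%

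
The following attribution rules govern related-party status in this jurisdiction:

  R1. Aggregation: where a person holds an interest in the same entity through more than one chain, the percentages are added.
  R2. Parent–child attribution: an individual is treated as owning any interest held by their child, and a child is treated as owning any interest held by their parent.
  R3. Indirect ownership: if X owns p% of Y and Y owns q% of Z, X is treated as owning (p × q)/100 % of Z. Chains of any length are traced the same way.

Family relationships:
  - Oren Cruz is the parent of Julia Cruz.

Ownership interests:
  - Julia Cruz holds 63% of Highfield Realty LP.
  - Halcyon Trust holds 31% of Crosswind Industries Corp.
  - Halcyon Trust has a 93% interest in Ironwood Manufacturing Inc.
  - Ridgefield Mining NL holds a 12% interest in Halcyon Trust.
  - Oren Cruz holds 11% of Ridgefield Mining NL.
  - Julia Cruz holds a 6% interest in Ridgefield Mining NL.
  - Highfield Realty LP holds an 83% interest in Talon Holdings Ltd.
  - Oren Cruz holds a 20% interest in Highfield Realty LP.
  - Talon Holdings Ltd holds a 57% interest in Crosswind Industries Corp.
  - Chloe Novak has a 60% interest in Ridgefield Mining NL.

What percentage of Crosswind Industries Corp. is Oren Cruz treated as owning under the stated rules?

39.8997%

By parent–child attribution (R2), Oren Cruz is treated as also owning Julia Cruz's interest in Ridgefield Mining NL, giving 11% + 6% = 17%.
By parent–child attribution (R2), Oren Cruz is treated as also owning Julia Cruz's interest in Highfield Realty LP, giving 20% + 63% = 83%.
Chain via Ridgefield Mining NL → Halcyon Trust (R3): 17% × 12% × 31% = 0.6324% of Crosswind Industries Corp.
Chain via Highfield Realty LP → Talon Holdings Ltd (R3): 83% × 83% × 57% = 39.2673% of Crosswind Industries Corp.
Aggregating (R1): 0.6324% + 39.2673% = 39.8997%.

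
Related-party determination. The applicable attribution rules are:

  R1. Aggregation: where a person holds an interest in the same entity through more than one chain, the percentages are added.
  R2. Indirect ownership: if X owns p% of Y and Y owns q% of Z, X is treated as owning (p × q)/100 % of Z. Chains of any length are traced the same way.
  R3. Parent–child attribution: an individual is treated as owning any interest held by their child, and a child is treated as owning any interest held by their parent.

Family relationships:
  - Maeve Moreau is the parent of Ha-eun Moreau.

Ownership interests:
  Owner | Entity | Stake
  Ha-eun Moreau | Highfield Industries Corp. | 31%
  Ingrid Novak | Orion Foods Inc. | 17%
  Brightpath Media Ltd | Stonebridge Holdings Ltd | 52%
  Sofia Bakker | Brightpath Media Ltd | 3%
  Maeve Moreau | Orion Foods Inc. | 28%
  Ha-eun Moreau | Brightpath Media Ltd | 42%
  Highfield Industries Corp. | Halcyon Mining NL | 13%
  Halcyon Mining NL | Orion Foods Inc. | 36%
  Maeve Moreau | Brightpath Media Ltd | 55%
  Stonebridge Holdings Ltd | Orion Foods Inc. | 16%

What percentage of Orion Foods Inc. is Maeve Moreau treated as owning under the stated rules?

By parent–child attribution (R3), Maeve Moreau is treated as also owning Ha-eun Moreau's interest in Brightpath Media Ltd, giving 55% + 42% = 97%.
By parent–child attribution (R3), Maeve Moreau is treated as owning Ha-eun Moreau's 31% interest in Highfield Industries Corp.
Chain via Brightpath Media Ltd → Stonebridge Holdings Ltd (R2): 97% × 52% × 16% = 8.0704% of Orion Foods Inc.
Direct interest in Orion Foods Inc: 28%.
Chain via Highfield Industries Corp. → Halcyon Mining NL (R2): 31% × 13% × 36% = 1.4508% of Orion Foods Inc.
Aggregating (R1): 8.0704% + 28% + 1.4508% = 37.5212%.

37.5212%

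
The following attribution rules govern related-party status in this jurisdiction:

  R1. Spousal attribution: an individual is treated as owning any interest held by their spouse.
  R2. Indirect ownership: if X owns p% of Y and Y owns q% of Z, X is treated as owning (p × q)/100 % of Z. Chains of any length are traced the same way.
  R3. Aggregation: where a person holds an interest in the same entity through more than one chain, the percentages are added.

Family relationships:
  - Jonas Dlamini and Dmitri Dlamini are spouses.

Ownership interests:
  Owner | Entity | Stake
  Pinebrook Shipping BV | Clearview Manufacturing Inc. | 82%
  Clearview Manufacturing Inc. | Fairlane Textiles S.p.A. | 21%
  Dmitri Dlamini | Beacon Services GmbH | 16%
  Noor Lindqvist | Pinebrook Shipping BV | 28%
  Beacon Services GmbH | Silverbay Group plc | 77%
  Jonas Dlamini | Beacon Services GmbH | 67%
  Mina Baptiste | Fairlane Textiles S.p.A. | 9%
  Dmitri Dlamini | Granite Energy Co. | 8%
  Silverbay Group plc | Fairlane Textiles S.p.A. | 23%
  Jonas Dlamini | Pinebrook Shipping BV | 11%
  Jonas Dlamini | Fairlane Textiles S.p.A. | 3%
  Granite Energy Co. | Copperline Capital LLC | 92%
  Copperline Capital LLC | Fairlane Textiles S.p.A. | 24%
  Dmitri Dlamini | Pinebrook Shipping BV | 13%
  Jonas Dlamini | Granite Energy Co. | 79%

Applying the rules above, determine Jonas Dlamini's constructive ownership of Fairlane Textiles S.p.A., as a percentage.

By spousal attribution (R1), Jonas Dlamini is treated as also owning Dmitri Dlamini's interest in Granite Energy Co, giving 79% + 8% = 87%.
By spousal attribution (R1), Jonas Dlamini is treated as also owning Dmitri Dlamini's interest in Pinebrook Shipping BV, giving 11% + 13% = 24%.
By spousal attribution (R1), Jonas Dlamini is treated as also owning Dmitri Dlamini's interest in Beacon Services GmbH, giving 67% + 16% = 83%.
Chain via Granite Energy Co. → Copperline Capital LLC (R2): 87% × 92% × 24% = 19.2096% of Fairlane Textiles S.p.A.
Chain via Pinebrook Shipping BV → Clearview Manufacturing Inc. (R2): 24% × 82% × 21% = 4.1328% of Fairlane Textiles S.p.A.
Chain via Beacon Services GmbH → Silverbay Group plc (R2): 83% × 77% × 23% = 14.6993% of Fairlane Textiles S.p.A.
Direct interest in Fairlane Textiles S.p.A: 3%.
Aggregating (R3): 19.2096% + 4.1328% + 14.6993% + 3% = 41.0417%.

41.0417%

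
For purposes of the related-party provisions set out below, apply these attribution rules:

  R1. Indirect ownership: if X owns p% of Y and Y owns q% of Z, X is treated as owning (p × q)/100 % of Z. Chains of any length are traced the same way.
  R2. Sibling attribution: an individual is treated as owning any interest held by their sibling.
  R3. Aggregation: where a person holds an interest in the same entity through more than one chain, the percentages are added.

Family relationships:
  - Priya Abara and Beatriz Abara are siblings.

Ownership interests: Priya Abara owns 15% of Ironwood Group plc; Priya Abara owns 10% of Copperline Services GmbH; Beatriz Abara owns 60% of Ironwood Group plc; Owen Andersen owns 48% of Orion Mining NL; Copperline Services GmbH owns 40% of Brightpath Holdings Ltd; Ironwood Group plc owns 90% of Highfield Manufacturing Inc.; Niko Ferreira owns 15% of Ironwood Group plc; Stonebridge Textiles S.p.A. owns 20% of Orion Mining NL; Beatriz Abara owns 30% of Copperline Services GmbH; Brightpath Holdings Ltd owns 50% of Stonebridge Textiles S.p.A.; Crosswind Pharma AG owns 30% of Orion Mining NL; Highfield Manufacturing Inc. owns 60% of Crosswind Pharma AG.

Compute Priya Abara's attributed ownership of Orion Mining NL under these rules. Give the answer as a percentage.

By sibling attribution (R2), Priya Abara is treated as also owning Beatriz Abara's interest in Copperline Services GmbH, giving 10% + 30% = 40%.
By sibling attribution (R2), Priya Abara is treated as also owning Beatriz Abara's interest in Ironwood Group plc, giving 15% + 60% = 75%.
Chain via Copperline Services GmbH → Brightpath Holdings Ltd → Stonebridge Textiles S.p.A. (R1): 40% × 40% × 50% × 20% = 1.6% of Orion Mining NL.
Chain via Ironwood Group plc → Highfield Manufacturing Inc. → Crosswind Pharma AG (R1): 75% × 90% × 60% × 30% = 12.15% of Orion Mining NL.
Aggregating (R3): 1.6% + 12.15% = 13.75%.

13.75%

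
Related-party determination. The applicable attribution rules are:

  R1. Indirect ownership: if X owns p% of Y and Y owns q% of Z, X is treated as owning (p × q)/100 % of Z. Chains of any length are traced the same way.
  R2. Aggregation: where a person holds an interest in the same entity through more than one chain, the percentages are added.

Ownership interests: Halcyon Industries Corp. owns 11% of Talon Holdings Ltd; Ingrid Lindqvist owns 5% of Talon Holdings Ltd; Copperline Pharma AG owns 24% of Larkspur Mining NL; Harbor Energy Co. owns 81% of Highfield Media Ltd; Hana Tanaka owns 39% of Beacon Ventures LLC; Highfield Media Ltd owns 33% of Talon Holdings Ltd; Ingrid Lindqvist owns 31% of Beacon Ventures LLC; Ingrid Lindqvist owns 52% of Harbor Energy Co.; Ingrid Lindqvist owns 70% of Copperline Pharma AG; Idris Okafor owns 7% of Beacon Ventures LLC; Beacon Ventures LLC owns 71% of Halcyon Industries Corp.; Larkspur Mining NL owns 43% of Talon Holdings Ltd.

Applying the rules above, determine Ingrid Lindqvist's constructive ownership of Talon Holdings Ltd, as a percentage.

28.5447%

Chain via Beacon Ventures LLC → Halcyon Industries Corp. (R1): 31% × 71% × 11% = 2.4211% of Talon Holdings Ltd.
Chain via Copperline Pharma AG → Larkspur Mining NL (R1): 70% × 24% × 43% = 7.224% of Talon Holdings Ltd.
Chain via Harbor Energy Co. → Highfield Media Ltd (R1): 52% × 81% × 33% = 13.8996% of Talon Holdings Ltd.
Direct interest in Talon Holdings Ltd: 5%.
Aggregating (R2): 2.4211% + 7.224% + 13.8996% + 5% = 28.5447%.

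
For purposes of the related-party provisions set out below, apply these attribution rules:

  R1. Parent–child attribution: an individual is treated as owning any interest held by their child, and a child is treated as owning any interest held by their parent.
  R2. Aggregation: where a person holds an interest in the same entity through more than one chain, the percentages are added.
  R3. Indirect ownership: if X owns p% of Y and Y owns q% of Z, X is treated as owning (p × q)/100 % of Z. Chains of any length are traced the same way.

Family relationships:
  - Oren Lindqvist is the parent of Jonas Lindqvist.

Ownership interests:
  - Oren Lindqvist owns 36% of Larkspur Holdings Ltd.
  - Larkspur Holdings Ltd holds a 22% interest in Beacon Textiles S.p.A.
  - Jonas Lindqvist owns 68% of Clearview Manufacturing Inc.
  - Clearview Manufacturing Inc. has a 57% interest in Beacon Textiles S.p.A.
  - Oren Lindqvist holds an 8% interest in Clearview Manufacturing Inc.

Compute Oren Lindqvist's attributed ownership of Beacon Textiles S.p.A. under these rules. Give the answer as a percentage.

By parent–child attribution (R1), Oren Lindqvist is treated as also owning Jonas Lindqvist's interest in Clearview Manufacturing Inc, giving 8% + 68% = 76%.
Chain via Clearview Manufacturing Inc. (R3): 76% × 57% = 43.32% of Beacon Textiles S.p.A.
Chain via Larkspur Holdings Ltd (R3): 36% × 22% = 7.92% of Beacon Textiles S.p.A.
Aggregating (R2): 43.32% + 7.92% = 51.24%.

51.24%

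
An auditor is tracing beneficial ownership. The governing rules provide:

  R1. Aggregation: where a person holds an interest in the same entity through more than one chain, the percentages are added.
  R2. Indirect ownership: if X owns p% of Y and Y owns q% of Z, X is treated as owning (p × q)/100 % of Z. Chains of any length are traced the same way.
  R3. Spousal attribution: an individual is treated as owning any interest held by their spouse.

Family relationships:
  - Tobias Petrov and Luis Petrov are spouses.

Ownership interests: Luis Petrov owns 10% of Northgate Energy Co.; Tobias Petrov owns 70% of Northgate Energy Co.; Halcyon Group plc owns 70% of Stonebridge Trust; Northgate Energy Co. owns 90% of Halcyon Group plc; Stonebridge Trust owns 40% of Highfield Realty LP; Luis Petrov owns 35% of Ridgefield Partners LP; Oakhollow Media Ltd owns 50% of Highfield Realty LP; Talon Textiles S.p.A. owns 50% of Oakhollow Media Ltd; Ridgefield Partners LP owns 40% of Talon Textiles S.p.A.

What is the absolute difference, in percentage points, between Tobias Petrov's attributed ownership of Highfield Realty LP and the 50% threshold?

26.34

By spousal attribution (R3), Tobias Petrov is treated as also owning Luis Petrov's interest in Northgate Energy Co, giving 70% + 10% = 80%.
By spousal attribution (R3), Tobias Petrov is treated as owning Luis Petrov's 35% interest in Ridgefield Partners LP.
Chain via Northgate Energy Co. → Halcyon Group plc → Stonebridge Trust (R2): 80% × 90% × 70% × 40% = 20.16% of Highfield Realty LP.
Chain via Ridgefield Partners LP → Talon Textiles S.p.A. → Oakhollow Media Ltd (R2): 35% × 40% × 50% × 50% = 3.5% of Highfield Realty LP.
Aggregating (R1): 20.16% + 3.5% = 23.66%.
23.66% falls short of the 50% threshold by 26.34 percentage points.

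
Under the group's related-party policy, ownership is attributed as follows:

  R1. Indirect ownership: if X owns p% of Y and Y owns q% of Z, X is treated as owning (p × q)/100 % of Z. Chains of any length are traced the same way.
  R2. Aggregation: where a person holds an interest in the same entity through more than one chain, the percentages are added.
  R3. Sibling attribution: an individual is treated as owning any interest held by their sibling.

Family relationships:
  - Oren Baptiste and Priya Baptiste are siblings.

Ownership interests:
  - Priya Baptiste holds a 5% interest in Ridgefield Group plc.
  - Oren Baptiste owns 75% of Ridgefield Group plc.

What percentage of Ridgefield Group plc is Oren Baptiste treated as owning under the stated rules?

80%

By sibling attribution (R3), Oren Baptiste is treated as also owning Priya Baptiste's interest in Ridgefield Group plc, giving 75% + 5% = 80%.
Direct interest in Ridgefield Group plc: 80%.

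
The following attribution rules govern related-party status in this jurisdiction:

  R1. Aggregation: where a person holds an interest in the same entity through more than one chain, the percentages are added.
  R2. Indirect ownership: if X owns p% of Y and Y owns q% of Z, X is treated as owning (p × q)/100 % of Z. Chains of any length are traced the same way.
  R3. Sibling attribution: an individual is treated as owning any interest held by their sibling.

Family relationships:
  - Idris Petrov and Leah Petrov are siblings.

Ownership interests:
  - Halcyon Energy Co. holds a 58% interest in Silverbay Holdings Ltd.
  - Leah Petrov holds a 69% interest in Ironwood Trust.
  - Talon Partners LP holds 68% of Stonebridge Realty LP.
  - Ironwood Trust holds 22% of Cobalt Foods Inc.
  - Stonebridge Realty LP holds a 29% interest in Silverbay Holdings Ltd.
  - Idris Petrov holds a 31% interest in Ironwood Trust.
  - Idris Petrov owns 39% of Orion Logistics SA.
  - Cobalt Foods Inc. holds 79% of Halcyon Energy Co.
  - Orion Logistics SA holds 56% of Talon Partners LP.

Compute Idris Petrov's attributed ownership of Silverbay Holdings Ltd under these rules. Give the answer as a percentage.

14.387248%

By sibling attribution (R3), Idris Petrov is treated as also owning Leah Petrov's interest in Ironwood Trust, giving 31% + 69% = 100%.
Chain via Orion Logistics SA → Talon Partners LP → Stonebridge Realty LP (R2): 39% × 56% × 68% × 29% = 4.306848% of Silverbay Holdings Ltd.
Chain via Ironwood Trust → Cobalt Foods Inc. → Halcyon Energy Co. (R2): 100% × 22% × 79% × 58% = 10.0804% of Silverbay Holdings Ltd.
Aggregating (R1): 4.306848% + 10.0804% = 14.387248%.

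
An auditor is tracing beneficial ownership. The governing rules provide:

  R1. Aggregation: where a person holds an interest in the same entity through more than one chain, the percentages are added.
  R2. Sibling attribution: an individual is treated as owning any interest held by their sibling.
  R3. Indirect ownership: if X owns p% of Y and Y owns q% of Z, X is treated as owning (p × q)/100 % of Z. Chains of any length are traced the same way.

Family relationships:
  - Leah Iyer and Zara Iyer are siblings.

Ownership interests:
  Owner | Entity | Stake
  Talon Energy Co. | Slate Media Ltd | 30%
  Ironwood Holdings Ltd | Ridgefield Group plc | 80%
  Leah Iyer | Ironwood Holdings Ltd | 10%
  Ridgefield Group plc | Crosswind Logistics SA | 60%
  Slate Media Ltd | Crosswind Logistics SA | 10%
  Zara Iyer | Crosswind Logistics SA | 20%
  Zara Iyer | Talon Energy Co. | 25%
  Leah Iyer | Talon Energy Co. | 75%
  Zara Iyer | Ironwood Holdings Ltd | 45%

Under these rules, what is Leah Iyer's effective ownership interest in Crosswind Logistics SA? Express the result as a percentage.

49.4%

By sibling attribution (R2), Leah Iyer is treated as also owning Zara Iyer's interest in Ironwood Holdings Ltd, giving 10% + 45% = 55%.
By sibling attribution (R2), Leah Iyer is treated as also owning Zara Iyer's interest in Talon Energy Co, giving 75% + 25% = 100%.
By sibling attribution (R2), Leah Iyer is treated as owning Zara Iyer's 20% interest in Crosswind Logistics SA.
Chain via Ironwood Holdings Ltd → Ridgefield Group plc (R3): 55% × 80% × 60% = 26.4% of Crosswind Logistics SA.
Chain via Talon Energy Co. → Slate Media Ltd (R3): 100% × 30% × 10% = 3% of Crosswind Logistics SA.
Direct interest in Crosswind Logistics SA: 20%.
Aggregating (R1): 26.4% + 3% + 20% = 49.4%.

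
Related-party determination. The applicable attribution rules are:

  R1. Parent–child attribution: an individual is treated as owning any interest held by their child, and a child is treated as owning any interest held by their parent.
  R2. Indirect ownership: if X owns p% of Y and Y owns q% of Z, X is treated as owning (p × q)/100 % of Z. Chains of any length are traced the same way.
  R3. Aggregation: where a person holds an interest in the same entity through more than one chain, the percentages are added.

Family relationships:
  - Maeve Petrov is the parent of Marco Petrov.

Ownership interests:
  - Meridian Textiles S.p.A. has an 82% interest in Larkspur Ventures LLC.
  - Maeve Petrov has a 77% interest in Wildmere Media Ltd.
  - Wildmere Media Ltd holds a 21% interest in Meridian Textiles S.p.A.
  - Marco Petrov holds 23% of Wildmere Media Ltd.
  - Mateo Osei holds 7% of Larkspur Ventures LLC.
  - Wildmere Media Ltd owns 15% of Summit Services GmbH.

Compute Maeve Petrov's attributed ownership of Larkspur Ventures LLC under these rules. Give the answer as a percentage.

By parent–child attribution (R1), Maeve Petrov is treated as also owning Marco Petrov's interest in Wildmere Media Ltd, giving 77% + 23% = 100%.
Chain via Wildmere Media Ltd → Meridian Textiles S.p.A. (R2): 100% × 21% × 82% = 17.22% of Larkspur Ventures LLC.

17.22%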